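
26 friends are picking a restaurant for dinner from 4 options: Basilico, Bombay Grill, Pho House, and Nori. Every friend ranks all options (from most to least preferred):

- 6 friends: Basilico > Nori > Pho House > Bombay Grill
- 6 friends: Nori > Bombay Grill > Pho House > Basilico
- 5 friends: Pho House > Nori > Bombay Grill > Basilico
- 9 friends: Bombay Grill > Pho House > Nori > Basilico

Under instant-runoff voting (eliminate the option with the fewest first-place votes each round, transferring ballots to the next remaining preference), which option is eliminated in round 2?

Basilico

Round 1: Basilico 6, Bombay Grill 9, Pho House 5, Nori 6. Eliminate Pho House.
Round 2: Basilico 6, Bombay Grill 9, Nori 11. Eliminate Basilico.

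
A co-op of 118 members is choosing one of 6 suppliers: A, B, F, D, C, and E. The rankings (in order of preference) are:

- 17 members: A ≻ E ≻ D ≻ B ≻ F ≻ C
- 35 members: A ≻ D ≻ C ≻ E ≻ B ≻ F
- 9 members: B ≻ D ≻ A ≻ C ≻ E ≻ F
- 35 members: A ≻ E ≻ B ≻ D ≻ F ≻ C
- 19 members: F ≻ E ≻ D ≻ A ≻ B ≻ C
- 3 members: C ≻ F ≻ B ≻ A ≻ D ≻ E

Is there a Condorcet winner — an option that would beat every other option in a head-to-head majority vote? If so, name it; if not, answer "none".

A vs B: 106–12 for A.
A vs F: 96–22 for A.
A vs D: 90–28 for A.
A vs C: 115–3 for A.
A vs E: 99–19 for A.
A beats every other option head-to-head.

A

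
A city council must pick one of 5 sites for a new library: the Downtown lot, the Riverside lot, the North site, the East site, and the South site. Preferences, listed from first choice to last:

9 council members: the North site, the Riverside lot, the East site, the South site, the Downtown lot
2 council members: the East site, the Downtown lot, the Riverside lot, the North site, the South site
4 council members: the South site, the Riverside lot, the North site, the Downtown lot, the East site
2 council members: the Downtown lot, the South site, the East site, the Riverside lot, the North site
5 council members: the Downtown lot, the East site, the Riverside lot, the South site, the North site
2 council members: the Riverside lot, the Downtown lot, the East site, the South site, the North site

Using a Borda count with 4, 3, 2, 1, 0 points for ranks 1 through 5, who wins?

the Downtown lot: 9·0 + 2·3 + 4·1 + 2·4 + 5·4 + 2·3 = 44
the Riverside lot: 9·3 + 2·2 + 4·3 + 2·1 + 5·2 + 2·4 = 63
the North site: 9·4 + 2·1 + 4·2 + 2·0 + 5·0 + 2·0 = 46
the East site: 9·2 + 2·4 + 4·0 + 2·2 + 5·3 + 2·2 = 49
the South site: 9·1 + 2·0 + 4·4 + 2·3 + 5·1 + 2·1 = 38
the Riverside lot has the highest Borda score (63).

the Riverside lot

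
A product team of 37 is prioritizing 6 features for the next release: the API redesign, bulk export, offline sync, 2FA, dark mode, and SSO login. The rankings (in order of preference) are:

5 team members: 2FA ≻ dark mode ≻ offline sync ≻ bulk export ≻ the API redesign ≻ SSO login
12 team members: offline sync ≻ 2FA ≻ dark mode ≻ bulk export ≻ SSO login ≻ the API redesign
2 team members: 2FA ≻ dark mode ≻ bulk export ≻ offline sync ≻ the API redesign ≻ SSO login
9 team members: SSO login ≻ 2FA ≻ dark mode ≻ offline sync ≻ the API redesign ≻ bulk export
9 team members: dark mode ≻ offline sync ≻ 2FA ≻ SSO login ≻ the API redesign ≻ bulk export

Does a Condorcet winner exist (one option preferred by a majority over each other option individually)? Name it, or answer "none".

none

Checking pairwise contests:
bulk export beats the API redesign 19–18.
offline sync beats bulk export 35–2.
dark mode beats offline sync 25–12.
offline sync beats 2FA 21–16.
2FA beats dark mode 28–9.
bulk export beats SSO login 19–18.
Every option loses at least one head-to-head, so there is no Condorcet winner.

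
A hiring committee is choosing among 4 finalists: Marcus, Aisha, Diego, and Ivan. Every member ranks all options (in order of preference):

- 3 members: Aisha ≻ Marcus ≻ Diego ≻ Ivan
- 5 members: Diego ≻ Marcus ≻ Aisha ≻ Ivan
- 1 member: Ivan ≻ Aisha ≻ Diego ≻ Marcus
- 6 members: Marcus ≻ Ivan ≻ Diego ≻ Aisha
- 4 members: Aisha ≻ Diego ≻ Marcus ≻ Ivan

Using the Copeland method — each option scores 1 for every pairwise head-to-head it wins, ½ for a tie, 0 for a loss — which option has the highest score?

Marcus: beats Aisha and Ivan; loses to Diego → score 2.
Aisha: beats Ivan; loses to Marcus and Diego → score 1.
Diego: beats Marcus, Aisha, and Ivan → score 3.
Ivan: loses to Marcus, Aisha, and Diego → score 0.
Diego has the best pairwise record.

Diego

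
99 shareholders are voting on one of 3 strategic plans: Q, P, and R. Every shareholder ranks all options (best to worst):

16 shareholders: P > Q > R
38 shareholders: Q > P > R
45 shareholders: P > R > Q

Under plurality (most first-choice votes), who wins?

First-place votes: Q 38, P 61, R 0.
P has the most first-place votes.

P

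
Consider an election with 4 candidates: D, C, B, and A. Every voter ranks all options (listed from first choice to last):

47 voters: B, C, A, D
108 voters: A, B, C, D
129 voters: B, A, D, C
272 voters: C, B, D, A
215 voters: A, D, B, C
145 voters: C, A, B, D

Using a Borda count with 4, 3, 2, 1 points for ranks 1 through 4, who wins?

B

D: 47·1 + 108·1 + 129·2 + 272·2 + 215·3 + 145·1 = 1747
C: 47·3 + 108·2 + 129·1 + 272·4 + 215·1 + 145·4 = 2369
B: 47·4 + 108·3 + 129·4 + 272·3 + 215·2 + 145·2 = 2564
A: 47·2 + 108·4 + 129·3 + 272·1 + 215·4 + 145·3 = 2480
B has the highest Borda score (2564).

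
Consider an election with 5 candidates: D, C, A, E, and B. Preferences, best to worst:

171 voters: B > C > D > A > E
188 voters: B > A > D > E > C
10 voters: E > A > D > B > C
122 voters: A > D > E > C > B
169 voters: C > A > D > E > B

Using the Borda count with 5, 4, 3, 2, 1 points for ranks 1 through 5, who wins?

A

D: 171·3 + 188·3 + 10·3 + 122·4 + 169·3 = 2102
C: 171·4 + 188·1 + 10·1 + 122·2 + 169·5 = 1971
A: 171·2 + 188·4 + 10·4 + 122·5 + 169·4 = 2420
E: 171·1 + 188·2 + 10·5 + 122·3 + 169·2 = 1301
B: 171·5 + 188·5 + 10·2 + 122·1 + 169·1 = 2106
A has the highest Borda score (2420).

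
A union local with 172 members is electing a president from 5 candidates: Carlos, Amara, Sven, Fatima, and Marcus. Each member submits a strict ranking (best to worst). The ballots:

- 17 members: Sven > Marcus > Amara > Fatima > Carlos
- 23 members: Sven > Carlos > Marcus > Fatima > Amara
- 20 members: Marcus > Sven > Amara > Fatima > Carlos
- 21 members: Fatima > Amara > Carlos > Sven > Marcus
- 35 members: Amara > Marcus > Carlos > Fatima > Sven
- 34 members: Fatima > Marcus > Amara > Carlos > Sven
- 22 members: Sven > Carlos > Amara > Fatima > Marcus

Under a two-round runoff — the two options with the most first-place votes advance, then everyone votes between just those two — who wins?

Fatima

Round 1 first-place votes: Carlos 0, Amara 35, Sven 62, Fatima 55, Marcus 20.
Sven and Fatima advance.
Runoff: Sven is preferred to Fatima by 82 voters; Fatima by 90.
Fatima wins the runoff.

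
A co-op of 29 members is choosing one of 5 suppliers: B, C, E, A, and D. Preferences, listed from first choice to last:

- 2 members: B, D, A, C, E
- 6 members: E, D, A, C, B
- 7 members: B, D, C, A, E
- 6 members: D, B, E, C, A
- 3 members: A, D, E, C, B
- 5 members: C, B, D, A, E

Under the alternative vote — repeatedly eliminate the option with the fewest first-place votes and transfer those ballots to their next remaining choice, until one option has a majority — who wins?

Round 1: B 9, C 5, E 6, A 3, D 6. Eliminate A.
Round 2: B 9, C 5, E 6, D 9. Eliminate C.
Round 3: B 14, E 6, D 9. Eliminate E.
Round 4: B 14, D 15. D has a majority.

D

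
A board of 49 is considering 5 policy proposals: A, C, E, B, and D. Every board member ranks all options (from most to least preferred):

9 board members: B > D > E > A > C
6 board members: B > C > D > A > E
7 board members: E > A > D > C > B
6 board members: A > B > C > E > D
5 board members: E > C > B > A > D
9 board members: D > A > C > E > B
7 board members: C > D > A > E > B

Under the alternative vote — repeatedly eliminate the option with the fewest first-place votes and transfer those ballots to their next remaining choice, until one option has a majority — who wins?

Round 1: A 6, C 7, E 12, B 15, D 9. Eliminate A.
Round 2: C 7, E 12, B 21, D 9. Eliminate C.
Round 3: E 12, B 21, D 16. Eliminate E.
Round 4: B 26, D 23. B has a majority.

B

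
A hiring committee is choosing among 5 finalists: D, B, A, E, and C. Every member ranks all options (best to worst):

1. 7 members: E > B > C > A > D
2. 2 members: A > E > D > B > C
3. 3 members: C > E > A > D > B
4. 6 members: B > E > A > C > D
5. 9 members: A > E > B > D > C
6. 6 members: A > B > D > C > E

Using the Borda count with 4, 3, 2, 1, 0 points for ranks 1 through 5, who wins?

D: 7·0 + 2·2 + 3·1 + 6·0 + 9·1 + 6·2 = 28
B: 7·3 + 2·1 + 3·0 + 6·4 + 9·2 + 6·3 = 83
A: 7·1 + 2·4 + 3·2 + 6·2 + 9·4 + 6·4 = 93
E: 7·4 + 2·3 + 3·3 + 6·3 + 9·3 + 6·0 = 88
C: 7·2 + 2·0 + 3·4 + 6·1 + 9·0 + 6·1 = 38
A has the highest Borda score (93).

A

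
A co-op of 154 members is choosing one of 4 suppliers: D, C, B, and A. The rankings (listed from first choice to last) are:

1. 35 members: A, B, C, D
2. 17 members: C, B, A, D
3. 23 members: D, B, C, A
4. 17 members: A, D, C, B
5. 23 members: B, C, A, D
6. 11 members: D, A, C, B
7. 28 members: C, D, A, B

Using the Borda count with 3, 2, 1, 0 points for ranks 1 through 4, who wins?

D: 35·0 + 17·0 + 23·3 + 17·2 + 23·0 + 11·3 + 28·2 = 192
C: 35·1 + 17·3 + 23·1 + 17·1 + 23·2 + 11·1 + 28·3 = 267
B: 35·2 + 17·2 + 23·2 + 17·0 + 23·3 + 11·0 + 28·0 = 219
A: 35·3 + 17·1 + 23·0 + 17·3 + 23·1 + 11·2 + 28·1 = 246
C has the highest Borda score (267).

C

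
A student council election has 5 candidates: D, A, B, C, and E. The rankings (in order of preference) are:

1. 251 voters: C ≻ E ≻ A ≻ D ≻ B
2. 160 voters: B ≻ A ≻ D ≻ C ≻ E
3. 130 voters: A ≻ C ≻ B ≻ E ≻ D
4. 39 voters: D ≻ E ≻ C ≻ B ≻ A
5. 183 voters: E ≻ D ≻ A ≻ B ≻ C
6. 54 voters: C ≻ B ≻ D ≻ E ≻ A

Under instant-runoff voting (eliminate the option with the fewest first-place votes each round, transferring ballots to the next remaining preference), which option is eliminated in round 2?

A

Round 1: D 39, A 130, B 160, C 305, E 183. Eliminate D.
Round 2: A 130, B 160, C 305, E 222. Eliminate A.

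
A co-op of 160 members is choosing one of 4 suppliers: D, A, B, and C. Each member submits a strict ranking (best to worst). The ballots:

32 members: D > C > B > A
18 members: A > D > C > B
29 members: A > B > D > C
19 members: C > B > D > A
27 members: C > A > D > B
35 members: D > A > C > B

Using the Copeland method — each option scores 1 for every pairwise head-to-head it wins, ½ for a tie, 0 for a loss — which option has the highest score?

D: beats A, B, and C → score 3.
A: beats B and C; loses to D → score 2.
B: loses to D, A, and C → score 0.
C: beats B; loses to D and A → score 1.
D has the best pairwise record.

D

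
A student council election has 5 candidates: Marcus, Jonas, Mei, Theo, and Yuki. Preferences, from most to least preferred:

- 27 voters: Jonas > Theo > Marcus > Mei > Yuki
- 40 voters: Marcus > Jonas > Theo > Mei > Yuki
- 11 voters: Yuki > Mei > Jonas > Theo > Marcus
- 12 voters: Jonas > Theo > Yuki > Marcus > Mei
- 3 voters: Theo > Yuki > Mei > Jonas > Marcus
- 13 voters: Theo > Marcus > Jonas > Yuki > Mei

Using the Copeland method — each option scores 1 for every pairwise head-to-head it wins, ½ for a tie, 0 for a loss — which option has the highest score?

Jonas

Marcus: beats Mei and Yuki; ties Jonas; loses to Theo → score 2.5.
Jonas: beats Mei, Theo, and Yuki; ties Marcus → score 3.5.
Mei: beats Yuki; loses to Marcus, Jonas, and Theo → score 1.
Theo: beats Marcus, Mei, and Yuki; loses to Jonas → score 3.
Yuki: loses to Marcus, Jonas, Mei, and Theo → score 0.
Jonas has the best pairwise record.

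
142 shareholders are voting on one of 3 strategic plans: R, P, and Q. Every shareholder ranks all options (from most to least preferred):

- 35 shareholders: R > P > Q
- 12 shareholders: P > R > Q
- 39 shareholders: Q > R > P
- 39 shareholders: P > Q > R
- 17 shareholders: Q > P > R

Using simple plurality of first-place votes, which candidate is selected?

Q

First-place votes: R 35, P 51, Q 56.
Q has the most first-place votes.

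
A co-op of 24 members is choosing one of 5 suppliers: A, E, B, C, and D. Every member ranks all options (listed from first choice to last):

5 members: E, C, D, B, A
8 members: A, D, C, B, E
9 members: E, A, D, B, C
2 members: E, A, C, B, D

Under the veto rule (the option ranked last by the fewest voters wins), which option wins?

Last-place votes: A 5, E 8, B 0, C 9, D 2.
B is ranked last by the fewest voters, so B wins.

B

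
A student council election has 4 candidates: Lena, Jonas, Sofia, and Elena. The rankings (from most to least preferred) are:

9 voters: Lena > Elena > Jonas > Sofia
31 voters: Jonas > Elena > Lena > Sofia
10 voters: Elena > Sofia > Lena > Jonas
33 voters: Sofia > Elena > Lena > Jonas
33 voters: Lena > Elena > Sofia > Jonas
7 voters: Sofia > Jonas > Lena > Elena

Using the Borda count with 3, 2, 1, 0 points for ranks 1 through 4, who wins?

Lena: 9·3 + 31·1 + 10·1 + 33·1 + 33·3 + 7·1 = 207
Jonas: 9·1 + 31·3 + 10·0 + 33·0 + 33·0 + 7·2 = 116
Sofia: 9·0 + 31·0 + 10·2 + 33·3 + 33·1 + 7·3 = 173
Elena: 9·2 + 31·2 + 10·3 + 33·2 + 33·2 + 7·0 = 242
Elena has the highest Borda score (242).

Elena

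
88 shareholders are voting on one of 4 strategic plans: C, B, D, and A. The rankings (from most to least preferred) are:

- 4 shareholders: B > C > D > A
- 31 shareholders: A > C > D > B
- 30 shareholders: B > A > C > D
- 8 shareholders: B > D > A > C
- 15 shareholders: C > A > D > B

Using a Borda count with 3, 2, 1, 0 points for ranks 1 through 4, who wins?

A

C: 4·2 + 31·2 + 30·1 + 8·0 + 15·3 = 145
B: 4·3 + 31·0 + 30·3 + 8·3 + 15·0 = 126
D: 4·1 + 31·1 + 30·0 + 8·2 + 15·1 = 66
A: 4·0 + 31·3 + 30·2 + 8·1 + 15·2 = 191
A has the highest Borda score (191).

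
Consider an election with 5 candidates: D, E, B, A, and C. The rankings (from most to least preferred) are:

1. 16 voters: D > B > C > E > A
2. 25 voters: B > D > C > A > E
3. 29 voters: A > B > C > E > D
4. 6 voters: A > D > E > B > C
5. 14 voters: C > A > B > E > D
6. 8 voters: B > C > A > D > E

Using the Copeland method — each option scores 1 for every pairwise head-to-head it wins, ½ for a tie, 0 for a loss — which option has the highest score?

B

D: beats E; loses to B, A, and C → score 1.
E: loses to D, B, A, and C → score 0.
B: beats D, E, and C; ties A → score 3.5.
A: beats D and E; ties B; loses to C → score 2.5.
C: beats D, E, and A; loses to B → score 3.
B has the best pairwise record.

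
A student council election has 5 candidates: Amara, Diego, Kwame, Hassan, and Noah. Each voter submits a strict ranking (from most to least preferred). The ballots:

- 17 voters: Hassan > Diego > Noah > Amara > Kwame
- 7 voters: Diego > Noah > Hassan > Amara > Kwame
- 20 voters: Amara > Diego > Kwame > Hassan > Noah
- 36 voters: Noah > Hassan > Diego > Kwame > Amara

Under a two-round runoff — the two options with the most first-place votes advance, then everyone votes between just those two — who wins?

Noah

Round 1 first-place votes: Amara 20, Diego 7, Kwame 0, Hassan 17, Noah 36.
Noah and Amara advance.
Runoff: Noah is preferred to Amara by 60 voters; Amara by 20.
Noah wins the runoff.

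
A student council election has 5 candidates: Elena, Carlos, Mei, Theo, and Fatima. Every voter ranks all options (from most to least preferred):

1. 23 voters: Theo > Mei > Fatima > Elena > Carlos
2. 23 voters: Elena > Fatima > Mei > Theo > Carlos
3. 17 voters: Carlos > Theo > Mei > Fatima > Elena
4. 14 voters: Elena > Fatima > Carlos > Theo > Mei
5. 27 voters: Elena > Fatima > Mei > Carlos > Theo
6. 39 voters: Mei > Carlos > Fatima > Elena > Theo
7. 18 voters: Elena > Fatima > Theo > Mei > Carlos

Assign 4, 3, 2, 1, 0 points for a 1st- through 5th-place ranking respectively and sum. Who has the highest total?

Elena

Elena: 23·1 + 23·4 + 17·0 + 14·4 + 27·4 + 39·1 + 18·4 = 390
Carlos: 23·0 + 23·0 + 17·4 + 14·2 + 27·1 + 39·3 + 18·0 = 240
Mei: 23·3 + 23·2 + 17·2 + 14·0 + 27·2 + 39·4 + 18·1 = 377
Theo: 23·4 + 23·1 + 17·3 + 14·1 + 27·0 + 39·0 + 18·2 = 216
Fatima: 23·2 + 23·3 + 17·1 + 14·3 + 27·3 + 39·2 + 18·3 = 387
Elena has the highest Borda score (390).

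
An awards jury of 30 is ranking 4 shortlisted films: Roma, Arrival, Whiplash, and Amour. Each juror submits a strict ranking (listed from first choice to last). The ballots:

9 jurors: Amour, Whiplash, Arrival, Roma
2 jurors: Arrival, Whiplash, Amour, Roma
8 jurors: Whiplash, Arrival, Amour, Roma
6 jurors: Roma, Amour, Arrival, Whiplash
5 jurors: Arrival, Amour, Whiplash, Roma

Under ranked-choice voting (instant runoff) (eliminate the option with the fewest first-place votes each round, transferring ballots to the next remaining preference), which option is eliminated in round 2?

Arrival

Round 1: Roma 6, Arrival 7, Whiplash 8, Amour 9. Eliminate Roma.
Round 2: Arrival 7, Whiplash 8, Amour 15. Eliminate Arrival.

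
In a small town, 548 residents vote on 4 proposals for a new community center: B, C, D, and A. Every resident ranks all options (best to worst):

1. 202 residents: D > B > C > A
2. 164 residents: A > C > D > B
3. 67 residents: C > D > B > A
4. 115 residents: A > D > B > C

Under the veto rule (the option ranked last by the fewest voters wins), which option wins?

Last-place votes: B 164, C 115, D 0, A 269.
D is ranked last by the fewest voters, so D wins.

D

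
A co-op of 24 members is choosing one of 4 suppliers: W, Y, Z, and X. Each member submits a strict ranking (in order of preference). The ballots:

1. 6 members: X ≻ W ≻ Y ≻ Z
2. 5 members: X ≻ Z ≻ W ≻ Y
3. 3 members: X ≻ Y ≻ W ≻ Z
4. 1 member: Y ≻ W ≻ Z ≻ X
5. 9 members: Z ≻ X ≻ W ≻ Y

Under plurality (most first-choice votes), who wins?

X

First-place votes: W 0, Y 1, Z 9, X 14.
X has the most first-place votes.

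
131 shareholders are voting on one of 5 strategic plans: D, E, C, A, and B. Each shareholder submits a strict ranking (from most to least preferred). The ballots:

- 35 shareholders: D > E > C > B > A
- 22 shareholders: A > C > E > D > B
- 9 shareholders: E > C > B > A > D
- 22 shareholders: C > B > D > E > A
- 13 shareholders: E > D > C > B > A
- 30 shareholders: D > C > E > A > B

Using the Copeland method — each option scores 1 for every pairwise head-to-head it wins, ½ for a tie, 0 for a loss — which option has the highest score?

D: beats E, C, A, and B → score 4.
E: beats A and B; loses to D and C → score 2.
C: beats E, A, and B; loses to D → score 3.
A: loses to D, E, C, and B → score 0.
B: beats A; loses to D, E, and C → score 1.
D has the best pairwise record.

D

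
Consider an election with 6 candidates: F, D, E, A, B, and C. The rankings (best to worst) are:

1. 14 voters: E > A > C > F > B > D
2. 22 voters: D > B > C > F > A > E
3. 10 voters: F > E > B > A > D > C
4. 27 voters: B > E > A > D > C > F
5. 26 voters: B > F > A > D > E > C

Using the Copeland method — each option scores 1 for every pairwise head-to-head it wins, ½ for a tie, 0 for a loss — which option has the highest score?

B

F: beats D, E, and A; loses to B and C → score 3.
D: beats C; loses to F, E, A, and B → score 1.
E: beats D, A, and C; loses to F and B → score 3.
A: beats D and C; loses to F, E, and B → score 2.
B: beats F, D, E, A, and C → score 5.
C: beats F; loses to D, E, A, and B → score 1.
B has the best pairwise record.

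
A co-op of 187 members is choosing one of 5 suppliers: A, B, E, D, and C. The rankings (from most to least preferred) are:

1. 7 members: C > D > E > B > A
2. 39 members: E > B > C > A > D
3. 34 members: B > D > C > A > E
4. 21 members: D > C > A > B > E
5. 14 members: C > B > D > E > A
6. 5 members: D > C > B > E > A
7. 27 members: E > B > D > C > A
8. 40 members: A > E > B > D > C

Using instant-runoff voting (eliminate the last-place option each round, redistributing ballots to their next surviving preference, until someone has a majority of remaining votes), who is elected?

A

Round 1: A 40, B 34, E 66, D 26, C 21. Eliminate C.
Round 2: A 40, B 48, E 66, D 33. Eliminate D.
Round 3: A 61, B 53, E 73. Eliminate B.
Round 4: A 95, E 92. A has a majority.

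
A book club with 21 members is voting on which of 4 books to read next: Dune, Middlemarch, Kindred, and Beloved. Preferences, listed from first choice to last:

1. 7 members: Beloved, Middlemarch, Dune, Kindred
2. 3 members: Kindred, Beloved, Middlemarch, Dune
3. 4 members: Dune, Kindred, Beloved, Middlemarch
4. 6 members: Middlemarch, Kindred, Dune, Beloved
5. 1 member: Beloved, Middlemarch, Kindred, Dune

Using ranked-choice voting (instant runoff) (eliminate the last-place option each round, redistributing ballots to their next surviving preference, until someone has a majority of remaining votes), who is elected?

Beloved

Round 1: Dune 4, Middlemarch 6, Kindred 3, Beloved 8. Eliminate Kindred.
Round 2: Dune 4, Middlemarch 6, Beloved 11. Beloved has a majority.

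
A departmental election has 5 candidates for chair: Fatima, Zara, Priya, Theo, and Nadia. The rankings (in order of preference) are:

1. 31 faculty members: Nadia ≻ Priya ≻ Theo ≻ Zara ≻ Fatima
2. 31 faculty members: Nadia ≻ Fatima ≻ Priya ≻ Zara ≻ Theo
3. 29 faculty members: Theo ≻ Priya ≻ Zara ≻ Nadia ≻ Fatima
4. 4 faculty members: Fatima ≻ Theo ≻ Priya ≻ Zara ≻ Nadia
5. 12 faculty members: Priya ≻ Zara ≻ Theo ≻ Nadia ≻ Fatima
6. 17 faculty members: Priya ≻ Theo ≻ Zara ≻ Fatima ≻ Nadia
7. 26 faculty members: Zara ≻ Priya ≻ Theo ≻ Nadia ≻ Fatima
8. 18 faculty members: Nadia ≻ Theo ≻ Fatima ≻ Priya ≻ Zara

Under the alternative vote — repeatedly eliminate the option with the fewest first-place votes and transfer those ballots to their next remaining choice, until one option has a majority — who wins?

Priya

Round 1: Fatima 4, Zara 26, Priya 29, Theo 29, Nadia 80. Eliminate Fatima.
Round 2: Zara 26, Priya 29, Theo 33, Nadia 80. Eliminate Zara.
Round 3: Priya 55, Theo 33, Nadia 80. Eliminate Theo.
Round 4: Priya 88, Nadia 80. Priya has a majority.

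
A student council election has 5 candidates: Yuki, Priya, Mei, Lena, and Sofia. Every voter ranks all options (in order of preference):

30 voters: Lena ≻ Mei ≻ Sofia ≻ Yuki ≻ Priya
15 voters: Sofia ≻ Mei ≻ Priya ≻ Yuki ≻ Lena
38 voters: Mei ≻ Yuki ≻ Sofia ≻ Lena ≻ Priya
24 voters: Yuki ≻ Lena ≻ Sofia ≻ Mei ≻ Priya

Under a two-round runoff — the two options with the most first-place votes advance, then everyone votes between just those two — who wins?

Lena

Round 1 first-place votes: Yuki 24, Priya 0, Mei 38, Lena 30, Sofia 15.
Mei and Lena advance.
Runoff: Mei is preferred to Lena by 53 voters; Lena by 54.
Lena wins the runoff.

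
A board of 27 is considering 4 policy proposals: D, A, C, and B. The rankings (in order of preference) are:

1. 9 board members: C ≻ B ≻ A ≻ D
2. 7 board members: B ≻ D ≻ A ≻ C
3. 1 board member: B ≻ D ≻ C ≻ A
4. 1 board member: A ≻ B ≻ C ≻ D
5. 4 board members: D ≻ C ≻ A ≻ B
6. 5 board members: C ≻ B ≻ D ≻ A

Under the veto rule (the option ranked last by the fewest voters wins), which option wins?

B

Last-place votes: D 10, A 6, C 7, B 4.
B is ranked last by the fewest voters, so B wins.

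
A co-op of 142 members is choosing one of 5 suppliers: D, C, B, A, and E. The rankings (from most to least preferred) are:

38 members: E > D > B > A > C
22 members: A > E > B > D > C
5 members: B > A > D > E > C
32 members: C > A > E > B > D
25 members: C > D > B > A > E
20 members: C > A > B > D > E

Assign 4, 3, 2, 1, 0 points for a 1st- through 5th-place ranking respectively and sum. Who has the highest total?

D: 38·3 + 22·1 + 5·2 + 32·0 + 25·3 + 20·1 = 241
C: 38·0 + 22·0 + 5·0 + 32·4 + 25·4 + 20·4 = 308
B: 38·2 + 22·2 + 5·4 + 32·1 + 25·2 + 20·2 = 262
A: 38·1 + 22·4 + 5·3 + 32·3 + 25·1 + 20·3 = 322
E: 38·4 + 22·3 + 5·1 + 32·2 + 25·0 + 20·0 = 287
A has the highest Borda score (322).

A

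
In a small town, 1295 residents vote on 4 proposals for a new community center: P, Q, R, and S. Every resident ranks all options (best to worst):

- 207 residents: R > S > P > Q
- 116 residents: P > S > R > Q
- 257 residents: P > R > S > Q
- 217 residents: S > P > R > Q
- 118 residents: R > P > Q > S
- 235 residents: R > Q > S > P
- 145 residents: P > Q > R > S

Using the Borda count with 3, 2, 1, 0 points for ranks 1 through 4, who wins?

P: 207·1 + 116·3 + 257·3 + 217·2 + 118·2 + 235·0 + 145·3 = 2431
Q: 207·0 + 116·0 + 257·0 + 217·0 + 118·1 + 235·2 + 145·2 = 878
R: 207·3 + 116·1 + 257·2 + 217·1 + 118·3 + 235·3 + 145·1 = 2672
S: 207·2 + 116·2 + 257·1 + 217·3 + 118·0 + 235·1 + 145·0 = 1789
R has the highest Borda score (2672).

R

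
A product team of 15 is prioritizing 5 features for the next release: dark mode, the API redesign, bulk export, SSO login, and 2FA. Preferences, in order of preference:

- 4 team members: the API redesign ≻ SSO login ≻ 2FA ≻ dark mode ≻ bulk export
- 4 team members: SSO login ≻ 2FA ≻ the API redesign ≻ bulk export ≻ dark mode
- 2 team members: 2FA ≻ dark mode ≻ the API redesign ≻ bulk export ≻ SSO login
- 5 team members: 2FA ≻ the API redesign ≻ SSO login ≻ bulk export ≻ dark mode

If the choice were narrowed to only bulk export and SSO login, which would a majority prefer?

SSO login

Voters preferring bulk export to SSO login: 2; preferring SSO login to bulk export: 13.
SSO login wins the head-to-head.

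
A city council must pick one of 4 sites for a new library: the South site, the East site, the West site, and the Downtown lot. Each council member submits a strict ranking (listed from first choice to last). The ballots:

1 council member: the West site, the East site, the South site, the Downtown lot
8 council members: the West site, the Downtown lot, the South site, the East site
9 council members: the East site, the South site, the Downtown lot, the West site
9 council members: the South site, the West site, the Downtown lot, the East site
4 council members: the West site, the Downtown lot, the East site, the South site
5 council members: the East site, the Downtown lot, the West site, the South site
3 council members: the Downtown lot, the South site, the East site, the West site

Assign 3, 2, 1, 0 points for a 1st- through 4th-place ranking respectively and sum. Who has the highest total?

the South site: 1·1 + 8·1 + 9·2 + 9·3 + 4·0 + 5·0 + 3·2 = 60
the East site: 1·2 + 8·0 + 9·3 + 9·0 + 4·1 + 5·3 + 3·1 = 51
the West site: 1·3 + 8·3 + 9·0 + 9·2 + 4·3 + 5·1 + 3·0 = 62
the Downtown lot: 1·0 + 8·2 + 9·1 + 9·1 + 4·2 + 5·2 + 3·3 = 61
the West site has the highest Borda score (62).

the West site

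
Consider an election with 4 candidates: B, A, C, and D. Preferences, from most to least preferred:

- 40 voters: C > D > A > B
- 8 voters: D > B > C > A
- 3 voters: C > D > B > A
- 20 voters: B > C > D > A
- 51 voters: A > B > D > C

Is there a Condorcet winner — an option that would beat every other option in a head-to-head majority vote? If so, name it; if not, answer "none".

none

Checking pairwise contests:
A beats B 91–31.
C beats A 71–51.
B beats C 79–43.
B beats D 71–51.
Every option loses at least one head-to-head, so there is no Condorcet winner.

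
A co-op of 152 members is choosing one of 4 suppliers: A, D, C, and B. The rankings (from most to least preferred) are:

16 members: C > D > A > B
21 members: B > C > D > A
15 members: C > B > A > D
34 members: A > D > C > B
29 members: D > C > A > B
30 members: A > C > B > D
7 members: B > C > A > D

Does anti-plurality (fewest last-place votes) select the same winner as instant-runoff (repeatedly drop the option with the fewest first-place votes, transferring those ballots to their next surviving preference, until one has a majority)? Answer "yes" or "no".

Anti-plurality — last-place votes: A 21, D 52, C 0, B 79. Winner: C.
Instant-runoff — R1 A 64, D 29, C 31, B 28 (B out); R2 A 64, D 29, C 59 (D out); R3 A 64, C 88 (C winner). Winner: C.
The two methods agree.

yes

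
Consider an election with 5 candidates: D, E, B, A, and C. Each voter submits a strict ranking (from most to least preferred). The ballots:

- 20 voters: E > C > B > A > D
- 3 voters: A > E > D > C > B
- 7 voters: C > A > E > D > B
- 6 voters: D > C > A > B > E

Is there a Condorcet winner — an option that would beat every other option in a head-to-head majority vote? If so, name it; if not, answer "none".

E vs D: 30–6 for E.
E vs B: 30–6 for E.
E vs A: 20–16 for E.
E vs C: 23–13 for E.
E beats every other option head-to-head.

E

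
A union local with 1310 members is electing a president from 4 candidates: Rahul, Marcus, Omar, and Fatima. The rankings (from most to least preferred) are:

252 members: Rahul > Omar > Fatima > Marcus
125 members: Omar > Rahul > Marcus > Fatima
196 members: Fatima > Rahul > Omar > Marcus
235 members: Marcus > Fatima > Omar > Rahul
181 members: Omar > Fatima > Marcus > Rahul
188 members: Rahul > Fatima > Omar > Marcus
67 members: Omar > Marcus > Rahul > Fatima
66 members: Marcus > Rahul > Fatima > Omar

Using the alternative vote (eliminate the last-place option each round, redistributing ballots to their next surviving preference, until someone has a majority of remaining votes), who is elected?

Round 1: Rahul 440, Marcus 301, Omar 373, Fatima 196. Eliminate Fatima.
Round 2: Rahul 636, Marcus 301, Omar 373. Eliminate Marcus.
Round 3: Rahul 702, Omar 608. Rahul has a majority.

Rahul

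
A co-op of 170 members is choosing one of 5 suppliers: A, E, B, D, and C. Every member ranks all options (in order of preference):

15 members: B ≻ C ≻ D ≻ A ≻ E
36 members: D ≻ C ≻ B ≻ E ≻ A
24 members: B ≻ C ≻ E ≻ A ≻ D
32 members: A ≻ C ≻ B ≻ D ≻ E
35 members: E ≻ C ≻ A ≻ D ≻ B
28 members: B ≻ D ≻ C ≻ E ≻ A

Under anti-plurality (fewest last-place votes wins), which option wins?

Last-place votes: A 64, E 47, B 35, D 24, C 0.
C is ranked last by the fewest voters, so C wins.

C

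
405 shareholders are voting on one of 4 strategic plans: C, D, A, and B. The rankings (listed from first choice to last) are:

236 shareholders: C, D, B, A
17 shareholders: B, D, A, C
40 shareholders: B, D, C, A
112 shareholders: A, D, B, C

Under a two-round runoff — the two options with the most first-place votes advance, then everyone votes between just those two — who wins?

C

Round 1 first-place votes: C 236, D 0, A 112, B 57.
C and A advance.
Runoff: C is preferred to A by 276 voters; A by 129.
C wins the runoff.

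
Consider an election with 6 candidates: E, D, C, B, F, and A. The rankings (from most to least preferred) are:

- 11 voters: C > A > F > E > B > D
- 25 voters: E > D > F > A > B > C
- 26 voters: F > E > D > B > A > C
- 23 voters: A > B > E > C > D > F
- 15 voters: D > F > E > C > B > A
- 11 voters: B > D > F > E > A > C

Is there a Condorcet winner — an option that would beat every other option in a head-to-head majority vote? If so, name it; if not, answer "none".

Checking pairwise contests:
F beats E 63–48.
E beats D 85–26.
E beats C 100–11.
E beats B 77–34.
D beats F 74–37.
E beats A 77–34.
Every option loses at least one head-to-head, so there is no Condorcet winner.

none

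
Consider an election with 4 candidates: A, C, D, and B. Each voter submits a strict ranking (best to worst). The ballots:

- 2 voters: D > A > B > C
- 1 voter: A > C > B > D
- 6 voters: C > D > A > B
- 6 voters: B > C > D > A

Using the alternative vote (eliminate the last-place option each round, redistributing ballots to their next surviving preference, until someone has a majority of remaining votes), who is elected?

Round 1: A 1, C 6, D 2, B 6. Eliminate A.
Round 2: C 7, D 2, B 6. Eliminate D.
Round 3: C 7, B 8. B has a majority.

B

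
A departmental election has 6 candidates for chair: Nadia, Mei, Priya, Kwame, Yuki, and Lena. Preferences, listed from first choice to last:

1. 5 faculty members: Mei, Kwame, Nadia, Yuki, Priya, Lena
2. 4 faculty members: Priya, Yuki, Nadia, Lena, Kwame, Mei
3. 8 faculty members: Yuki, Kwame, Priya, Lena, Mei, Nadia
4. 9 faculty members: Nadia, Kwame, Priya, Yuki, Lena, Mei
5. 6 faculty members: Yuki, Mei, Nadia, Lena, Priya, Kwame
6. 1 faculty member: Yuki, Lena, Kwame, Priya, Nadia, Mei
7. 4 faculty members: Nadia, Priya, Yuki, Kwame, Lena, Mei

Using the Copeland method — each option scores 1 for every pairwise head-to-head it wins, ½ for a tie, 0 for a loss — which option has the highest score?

Yuki

Nadia: beats Priya, Kwame, and Lena; loses to Mei and Yuki → score 3.
Mei: beats Nadia; loses to Priya, Kwame, Yuki, and Lena → score 1.
Priya: beats Mei and Lena; loses to Nadia, Kwame, and Yuki → score 2.
Kwame: beats Mei, Priya, and Lena; loses to Nadia and Yuki → score 3.
Yuki: beats Nadia, Mei, Priya, Kwame, and Lena → score 5.
Lena: beats Mei; loses to Nadia, Priya, Kwame, and Yuki → score 1.
Yuki has the best pairwise record.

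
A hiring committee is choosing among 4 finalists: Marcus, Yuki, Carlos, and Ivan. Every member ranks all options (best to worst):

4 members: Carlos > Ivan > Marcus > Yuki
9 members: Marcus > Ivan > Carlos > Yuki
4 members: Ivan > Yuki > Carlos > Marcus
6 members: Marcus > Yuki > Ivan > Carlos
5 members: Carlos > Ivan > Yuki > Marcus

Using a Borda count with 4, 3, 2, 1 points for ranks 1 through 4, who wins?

Marcus: 4·2 + 9·4 + 4·1 + 6·4 + 5·1 = 77
Yuki: 4·1 + 9·1 + 4·3 + 6·3 + 5·2 = 53
Carlos: 4·4 + 9·2 + 4·2 + 6·1 + 5·4 = 68
Ivan: 4·3 + 9·3 + 4·4 + 6·2 + 5·3 = 82
Ivan has the highest Borda score (82).

Ivan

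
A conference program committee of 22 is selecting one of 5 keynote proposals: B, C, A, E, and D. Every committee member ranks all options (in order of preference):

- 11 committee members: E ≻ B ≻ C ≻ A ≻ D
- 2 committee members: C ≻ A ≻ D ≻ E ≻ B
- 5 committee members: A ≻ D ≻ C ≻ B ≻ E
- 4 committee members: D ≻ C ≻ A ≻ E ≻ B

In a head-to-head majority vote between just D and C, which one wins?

C

Voters preferring D to C: 9; preferring C to D: 13.
C wins the head-to-head.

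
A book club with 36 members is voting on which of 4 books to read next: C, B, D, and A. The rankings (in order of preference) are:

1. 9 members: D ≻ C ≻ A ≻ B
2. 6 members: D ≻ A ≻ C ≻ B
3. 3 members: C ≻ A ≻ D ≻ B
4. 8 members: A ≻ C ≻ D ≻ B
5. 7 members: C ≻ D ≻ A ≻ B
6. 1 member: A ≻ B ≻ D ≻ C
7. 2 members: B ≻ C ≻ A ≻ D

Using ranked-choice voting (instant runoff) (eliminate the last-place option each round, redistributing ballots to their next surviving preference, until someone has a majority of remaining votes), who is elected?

Round 1: C 10, B 2, D 15, A 9. Eliminate B.
Round 2: C 12, D 15, A 9. Eliminate A.
Round 3: C 20, D 16. C has a majority.

C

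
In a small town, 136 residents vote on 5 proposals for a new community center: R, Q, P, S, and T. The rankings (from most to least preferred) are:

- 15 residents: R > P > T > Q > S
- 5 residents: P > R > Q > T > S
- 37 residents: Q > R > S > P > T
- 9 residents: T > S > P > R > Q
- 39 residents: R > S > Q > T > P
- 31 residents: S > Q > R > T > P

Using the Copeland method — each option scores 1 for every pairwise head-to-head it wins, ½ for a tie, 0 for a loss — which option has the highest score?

R: beats P, S, and T; ties Q → score 3.5.
Q: beats P and T; ties R; loses to S → score 2.5.
P: loses to R, Q, S, and T → score 0.
S: beats Q, P, and T; loses to R → score 3.
T: beats P; loses to R, Q, and S → score 1.
R has the best pairwise record.

R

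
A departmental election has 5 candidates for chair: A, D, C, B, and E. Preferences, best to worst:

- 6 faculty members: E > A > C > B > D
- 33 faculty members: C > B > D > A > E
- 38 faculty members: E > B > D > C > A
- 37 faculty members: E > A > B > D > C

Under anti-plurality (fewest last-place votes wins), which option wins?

Last-place votes: A 38, D 6, C 37, B 0, E 33.
B is ranked last by the fewest voters, so B wins.

B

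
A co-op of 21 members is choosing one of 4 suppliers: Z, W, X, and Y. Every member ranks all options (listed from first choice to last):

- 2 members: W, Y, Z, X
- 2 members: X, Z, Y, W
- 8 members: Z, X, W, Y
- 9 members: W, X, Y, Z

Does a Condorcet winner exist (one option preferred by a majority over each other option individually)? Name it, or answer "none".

W

W vs Z: 11–10 for W.
W vs X: 11–10 for W.
W vs Y: 19–2 for W.
W beats every other option head-to-head.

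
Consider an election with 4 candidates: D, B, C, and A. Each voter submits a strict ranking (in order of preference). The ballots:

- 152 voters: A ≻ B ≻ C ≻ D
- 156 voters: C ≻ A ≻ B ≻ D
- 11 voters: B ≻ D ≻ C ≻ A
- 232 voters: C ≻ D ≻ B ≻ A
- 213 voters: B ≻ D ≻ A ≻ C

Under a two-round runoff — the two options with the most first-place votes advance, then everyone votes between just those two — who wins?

Round 1 first-place votes: D 0, B 224, C 388, A 152.
C and B advance.
Runoff: C is preferred to B by 388 voters; B by 376.
C wins the runoff.

C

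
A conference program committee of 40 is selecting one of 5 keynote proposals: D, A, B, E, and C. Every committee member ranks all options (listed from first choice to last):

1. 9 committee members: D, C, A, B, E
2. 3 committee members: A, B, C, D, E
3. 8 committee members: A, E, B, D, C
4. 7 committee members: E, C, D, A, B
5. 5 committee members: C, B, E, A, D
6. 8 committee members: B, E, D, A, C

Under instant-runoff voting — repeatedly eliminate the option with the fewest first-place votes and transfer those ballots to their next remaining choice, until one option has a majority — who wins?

B

Round 1: D 9, A 11, B 8, E 7, C 5. Eliminate C.
Round 2: D 9, A 11, B 13, E 7. Eliminate E.
Round 3: D 16, A 11, B 13. Eliminate A.
Round 4: D 16, B 24. B has a majority.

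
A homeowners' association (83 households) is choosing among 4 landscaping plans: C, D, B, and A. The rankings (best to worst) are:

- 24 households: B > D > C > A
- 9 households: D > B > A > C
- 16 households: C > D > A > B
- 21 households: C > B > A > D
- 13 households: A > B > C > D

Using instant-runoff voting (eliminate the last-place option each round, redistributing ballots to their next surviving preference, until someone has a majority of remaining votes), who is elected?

Round 1: C 37, D 9, B 24, A 13. Eliminate D.
Round 2: C 37, B 33, A 13. Eliminate A.
Round 3: C 37, B 46. B has a majority.

B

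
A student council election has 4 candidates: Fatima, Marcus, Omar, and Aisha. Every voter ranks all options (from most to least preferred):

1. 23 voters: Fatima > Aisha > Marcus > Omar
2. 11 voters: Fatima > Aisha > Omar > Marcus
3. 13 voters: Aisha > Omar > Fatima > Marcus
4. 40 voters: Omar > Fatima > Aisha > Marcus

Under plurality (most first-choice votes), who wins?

Omar

First-place votes: Fatima 34, Marcus 0, Omar 40, Aisha 13.
Omar has the most first-place votes.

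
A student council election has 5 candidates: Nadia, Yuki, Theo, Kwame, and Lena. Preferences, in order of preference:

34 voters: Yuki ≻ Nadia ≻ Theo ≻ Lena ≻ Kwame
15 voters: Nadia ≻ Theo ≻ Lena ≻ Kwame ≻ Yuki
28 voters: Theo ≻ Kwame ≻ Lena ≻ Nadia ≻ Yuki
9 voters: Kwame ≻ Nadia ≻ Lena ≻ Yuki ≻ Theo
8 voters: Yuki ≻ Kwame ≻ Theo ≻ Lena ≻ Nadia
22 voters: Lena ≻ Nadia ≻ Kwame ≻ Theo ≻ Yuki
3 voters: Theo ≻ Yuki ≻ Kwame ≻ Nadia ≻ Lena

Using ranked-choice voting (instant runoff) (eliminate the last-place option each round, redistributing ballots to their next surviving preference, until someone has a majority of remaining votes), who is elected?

Round 1: Nadia 15, Yuki 42, Theo 31, Kwame 9, Lena 22. Eliminate Kwame.
Round 2: Nadia 24, Yuki 42, Theo 31, Lena 22. Eliminate Lena.
Round 3: Nadia 46, Yuki 42, Theo 31. Eliminate Theo.
Round 4: Nadia 74, Yuki 45. Nadia has a majority.

Nadia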